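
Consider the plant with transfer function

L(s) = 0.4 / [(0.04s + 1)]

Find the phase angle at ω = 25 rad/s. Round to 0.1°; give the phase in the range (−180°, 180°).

-45.0°

At ω = 25 rad/s:
pole (1 + j25·0.04) = 1 + j1 → |·| ≈ 1.4142, ∠ ≈ 45.00°
∠L = (0°) − (45.00°) = -45.00°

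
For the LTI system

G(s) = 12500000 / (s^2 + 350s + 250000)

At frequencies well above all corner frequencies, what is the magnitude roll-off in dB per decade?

-40 dB/decade

Each pole contributes −20 dB/decade at high frequency; each zero contributes +20 dB/decade.
Net: 0 zero(s) − 2 pole(s) → -40 dB/decade.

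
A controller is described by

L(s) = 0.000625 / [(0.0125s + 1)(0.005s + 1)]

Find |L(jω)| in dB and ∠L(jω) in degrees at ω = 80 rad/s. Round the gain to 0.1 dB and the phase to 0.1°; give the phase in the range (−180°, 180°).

At ω = 80 rad/s:
pole (1 + j80·0.0125) = 1 + j1 → |·| ≈ 1.4142, ∠ ≈ 45.00°
pole (1 + j80·0.005) = 1 + j0.4 → |·| ≈ 1.077, ∠ ≈ 21.80°
|L| = 0.000625 · 1 / (1.4142 · 1.077) ≈ 0.00041035
Gain = 20 log₁₀(0.00041035) ≈ -67.74 dB
∠L = (0°) − (45.00° + 21.80°) = -66.80°

-67.7 dB, -66.8°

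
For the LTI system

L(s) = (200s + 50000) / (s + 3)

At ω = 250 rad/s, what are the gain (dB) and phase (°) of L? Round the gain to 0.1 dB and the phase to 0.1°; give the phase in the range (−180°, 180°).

49.0 dB, -44.3°

Substitute s = j250:
Numerator: 200(j250) + 50000 = 50000 + j50000
Denominator: (j250) + 3 = 3 + j250
|N| = √(50000² + 50000²) ≈ 70711, ∠N ≈ 45.00°
|D| = √(3² + 250²) ≈ 250.02, ∠D ≈ 89.31°
|L| = 70711 / 250.02 ≈ 282.82
Gain = 20 log₁₀(282.82) ≈ 49.03 dB
∠L = 45.00° − 89.31° = -44.31°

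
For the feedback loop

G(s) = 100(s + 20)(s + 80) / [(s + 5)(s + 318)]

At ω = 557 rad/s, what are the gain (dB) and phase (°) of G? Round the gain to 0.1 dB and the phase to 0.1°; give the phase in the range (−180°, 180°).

38.9 dB, 20.0°

At s = jω = j557:
zero (s+20): 20 + j557 → |·| = √(20²+557²) = √310649 ≈ 557.36, ∠ = arctan(557/20) ≈ 87.94°
zero (s+80): 80 + j557 → |·| = √(80²+557²) = √316649 ≈ 562.72, ∠ = arctan(557/80) ≈ 81.83°
pole (s+5): 5 + j557 → |·| = √(5²+557²) = √310274 ≈ 557.02, ∠ = arctan(557/5) ≈ 89.49°
pole (s+318): 318 + j557 → |·| = √(318²+557²) = √411373 ≈ 641.38, ∠ = arctan(557/318) ≈ 60.28°
|G| = 100 · 3.1364e+05 / 3.5726e+05 ≈ 87.79
Gain = 20 log₁₀(87.79) ≈ 38.87 dB
∠G = 169.77° − 149.77° = 20.00°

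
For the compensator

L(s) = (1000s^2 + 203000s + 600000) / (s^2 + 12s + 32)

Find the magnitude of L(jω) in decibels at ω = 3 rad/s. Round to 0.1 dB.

86.0 dB

Substitute s = j3:
Numerator: 1000(j3)^2 + 203000(j3) + 600000 = 591000 + j609000
Denominator: (j3)^2 + 12(j3) + 32 = 23 + j36
|N| = √(591000² + 609000²) ≈ 8.4862e+05, ∠N ≈ 45.86°
|D| = √(23² + 36²) ≈ 42.72, ∠D ≈ 57.43°
|L| = 8.4862e+05 / 42.72 ≈ 19865
Gain = 20 log₁₀(19865) ≈ 85.96 dB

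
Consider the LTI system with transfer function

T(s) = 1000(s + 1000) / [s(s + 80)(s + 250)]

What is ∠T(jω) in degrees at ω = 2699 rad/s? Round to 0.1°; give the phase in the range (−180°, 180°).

At s = jω = j2699:
zero (s+1000): 1000 + j2699 → |·| = √(1000²+2699²) = √8284601 ≈ 2878.3, ∠ = arctan(2699/1000) ≈ 69.67°
pole (s+80): 80 + j2699 → |·| = √(80²+2699²) = √7291001 ≈ 2700.2, ∠ = arctan(2699/80) ≈ 88.30°
pole (s+250): 250 + j2699 → |·| = √(250²+2699²) = √7347101 ≈ 2710.6, ∠ = arctan(2699/250) ≈ 84.71°
pole at origin: |s| = 2699, ∠ = 90.00° (in denominator)
∠T = 69.67° − 263.01° = -193.34° ≡ 166.66° (principal value)

166.7°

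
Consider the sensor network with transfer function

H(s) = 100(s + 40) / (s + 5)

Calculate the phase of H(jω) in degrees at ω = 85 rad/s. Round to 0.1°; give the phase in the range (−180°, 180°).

At s = jω = j85:
zero (s+40): 40 + j85 → |·| = √(40²+85²) = √8825 ≈ 93.941, ∠ = arctan(85/40) ≈ 64.80°
pole (s+5): 5 + j85 → |·| = √(5²+85²) = √7250 ≈ 85.147, ∠ = arctan(85/5) ≈ 86.63°
∠H = 64.80° − 86.63° = -21.83°

-21.8°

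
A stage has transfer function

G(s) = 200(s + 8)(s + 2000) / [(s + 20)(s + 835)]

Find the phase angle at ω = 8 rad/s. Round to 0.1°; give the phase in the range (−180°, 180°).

22.9°

At s = jω = j8:
zero (s+8): 8 + j8 → |·| = √(8²+8²) = √128 ≈ 11.314, ∠ = arctan(8/8) ≈ 45.00°
zero (s+2000): 2000 + j8 → |·| = √(2000²+8²) = √4000064 ≈ 2000, ∠ = arctan(8/2000) ≈ 0.23°
pole (s+20): 20 + j8 → |·| = √(20²+8²) = √464 ≈ 21.541, ∠ = arctan(8/20) ≈ 21.80°
pole (s+835): 835 + j8 → |·| = √(835²+8²) = √697289 ≈ 835.04, ∠ = arctan(8/835) ≈ 0.55°
∠G = 45.23° − 22.35° = 22.88°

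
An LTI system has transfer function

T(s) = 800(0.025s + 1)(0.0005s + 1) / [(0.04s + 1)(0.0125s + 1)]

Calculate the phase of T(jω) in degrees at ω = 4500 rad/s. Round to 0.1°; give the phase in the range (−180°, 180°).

-23.1°

At ω = 4500 rad/s:
zero (1 + j4500·0.025) = 1 + j112.5 → |·| ≈ 112.5, ∠ ≈ 89.49°
zero (1 + j4500·0.0005) = 1 + j2.25 → |·| ≈ 2.4622, ∠ ≈ 66.04°
pole (1 + j4500·0.04) = 1 + j180 → |·| ≈ 180, ∠ ≈ 89.68°
pole (1 + j4500·0.0125) = 1 + j56.25 → |·| ≈ 56.259, ∠ ≈ 88.98°
∠T = (89.49° + 66.04°) − (89.68° + 88.98°) = -23.13°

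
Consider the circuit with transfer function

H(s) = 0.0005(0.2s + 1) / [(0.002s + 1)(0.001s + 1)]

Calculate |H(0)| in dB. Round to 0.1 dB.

-66.0 dB

H(0) = 0.0005 · 1 / 1 = 0.0005
20 log₁₀(0.0005) ≈ -66.02 dB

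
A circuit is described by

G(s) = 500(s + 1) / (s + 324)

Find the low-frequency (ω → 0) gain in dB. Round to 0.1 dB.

3.8 dB

G(0) = 500·1 / (324) ≈ 1.5432
20 log₁₀(1.5432) ≈ 3.77 dB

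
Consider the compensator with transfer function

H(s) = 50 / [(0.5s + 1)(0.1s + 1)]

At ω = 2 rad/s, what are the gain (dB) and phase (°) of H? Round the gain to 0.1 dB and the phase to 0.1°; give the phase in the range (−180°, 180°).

At ω = 2 rad/s:
pole (1 + j2·0.5) = 1 + j1 → |·| ≈ 1.4142, ∠ ≈ 45.00°
pole (1 + j2·0.1) = 1 + j0.2 → |·| ≈ 1.0198, ∠ ≈ 11.31°
|H| = 50 · 1 / (1.4142 · 1.0198) ≈ 34.669
Gain = 20 log₁₀(34.669) ≈ 30.80 dB
∠H = (0°) − (45.00° + 11.31°) = -56.31°

30.8 dB, -56.3°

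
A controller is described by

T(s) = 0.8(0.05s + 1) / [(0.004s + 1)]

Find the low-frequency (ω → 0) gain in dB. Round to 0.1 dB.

T(0) = 0.8 · 1 / 1 = 0.8
20 log₁₀(0.8) ≈ -1.94 dB

-1.9 dB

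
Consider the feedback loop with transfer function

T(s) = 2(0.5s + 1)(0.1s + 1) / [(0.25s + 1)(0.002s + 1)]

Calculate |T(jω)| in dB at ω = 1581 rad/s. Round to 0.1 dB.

At ω = 1581 rad/s:
zero (1 + j1581·0.5) = 1 + j790.5 → |·| ≈ 790.5, ∠ ≈ 89.93°
zero (1 + j1581·0.1) = 1 + j158.1 → |·| ≈ 158.1, ∠ ≈ 89.64°
pole (1 + j1581·0.25) = 1 + j395.25 → |·| ≈ 395.25, ∠ ≈ 89.86°
pole (1 + j1581·0.002) = 1 + j3.162 → |·| ≈ 3.3164, ∠ ≈ 72.45°
|T| = 2 · 790.5 · 158.1 / (395.25 · 3.3164) ≈ 190.69
Gain = 20 log₁₀(190.69) ≈ 45.61 dB

45.6 dB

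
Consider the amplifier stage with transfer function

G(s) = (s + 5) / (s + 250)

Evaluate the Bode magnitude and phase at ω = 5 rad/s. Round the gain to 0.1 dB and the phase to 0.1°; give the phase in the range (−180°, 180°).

At s = jω = j5:
zero (s+5): 5 + j5 → |·| = √(5²+5²) = √50 ≈ 7.0711, ∠ = arctan(5/5) ≈ 45.00°
pole (s+250): 250 + j5 → |·| = √(250²+5²) = √62525 ≈ 250.05, ∠ = arctan(5/250) ≈ 1.15°
|G| = 1 · 7.0711 / 250.05 ≈ 0.028279
Gain = 20 log₁₀(0.028279) ≈ -30.97 dB
∠G = 45.00° − 1.15° = 43.85°

-31.0 dB, 43.9°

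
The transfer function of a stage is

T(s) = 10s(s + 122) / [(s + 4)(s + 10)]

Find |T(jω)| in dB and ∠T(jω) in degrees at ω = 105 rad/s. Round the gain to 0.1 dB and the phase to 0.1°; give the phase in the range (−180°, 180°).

At s = jω = j105:
zero (s+122): 122 + j105 → |·| = √(122²+105²) = √25909 ≈ 160.96, ∠ = arctan(105/122) ≈ 40.72°
zero at origin: s = j105 → |·| = 105, ∠ = 90.00°
pole (s+4): 4 + j105 → |·| = √(4²+105²) = √11041 ≈ 105.08, ∠ = arctan(105/4) ≈ 87.82°
pole (s+10): 10 + j105 → |·| = √(10²+105²) = √11125 ≈ 105.48, ∠ = arctan(105/10) ≈ 84.56°
|T| = 10 · 16901 / 11084 ≈ 15.248
Gain = 20 log₁₀(15.248) ≈ 23.66 dB
∠T = 130.72° − 172.38° = -41.66°

23.7 dB, -41.7°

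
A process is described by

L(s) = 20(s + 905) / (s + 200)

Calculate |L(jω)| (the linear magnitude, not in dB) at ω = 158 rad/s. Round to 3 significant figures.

At s = jω = j158:
zero (s+905): 905 + j158 → |·| = √(905²+158²) = √843989 ≈ 918.69, ∠ = arctan(158/905) ≈ 9.90°
pole (s+200): 200 + j158 → |·| = √(200²+158²) = √64964 ≈ 254.88, ∠ = arctan(158/200) ≈ 38.31°
|L| = 20 · 918.69 / 254.88 ≈ 72.088

72.1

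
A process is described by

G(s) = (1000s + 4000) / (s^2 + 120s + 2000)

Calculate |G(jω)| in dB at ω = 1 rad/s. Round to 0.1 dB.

6.3 dB

Substitute s = j1:
Numerator: 1000(j1) + 4000 = 4000 + j1000
Denominator: (j1)^2 + 120(j1) + 2000 = 1999 + j120
|N| = √(4000² + 1000²) ≈ 4123.1, ∠N ≈ 14.04°
|D| = √(1999² + 120²) ≈ 2002.6, ∠D ≈ 3.44°
|G| = 4123.1 / 2002.6 ≈ 2.0589
Gain = 20 log₁₀(2.0589) ≈ 6.27 dB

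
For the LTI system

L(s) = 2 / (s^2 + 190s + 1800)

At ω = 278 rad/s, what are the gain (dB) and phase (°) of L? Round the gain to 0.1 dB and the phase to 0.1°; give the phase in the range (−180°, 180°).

-93.3 dB, -145.0°

Substitute s = j278:
Numerator: 2 = 2 + j0
Denominator: (j278)^2 + 190(j278) + 1800 = -75484 + j52820
|N| = √(2² + 0²) ≈ 2, ∠N ≈ 0.00°
|D| = √(75484² + 52820²) ≈ 92129, ∠D ≈ 145.02°
|L| = 2 / 92129 ≈ 2.1709e-05
Gain = 20 log₁₀(2.1709e-05) ≈ -93.27 dB
∠L = 0.00° − 145.02° = -145.02°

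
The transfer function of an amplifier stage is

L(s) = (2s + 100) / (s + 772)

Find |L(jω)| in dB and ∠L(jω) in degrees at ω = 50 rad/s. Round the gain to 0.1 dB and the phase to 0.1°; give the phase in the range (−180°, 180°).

Substitute s = j50:
Numerator: 2(j50) + 100 = 100 + j100
Denominator: (j50) + 772 = 772 + j50
|N| = √(100² + 100²) ≈ 141.42, ∠N ≈ 45.00°
|D| = √(772² + 50²) ≈ 773.62, ∠D ≈ 3.71°
|L| = 141.42 / 773.62 ≈ 0.1828
Gain = 20 log₁₀(0.1828) ≈ -14.76 dB
∠L = 45.00° − 3.71° = 41.29°

-14.8 dB, 41.3°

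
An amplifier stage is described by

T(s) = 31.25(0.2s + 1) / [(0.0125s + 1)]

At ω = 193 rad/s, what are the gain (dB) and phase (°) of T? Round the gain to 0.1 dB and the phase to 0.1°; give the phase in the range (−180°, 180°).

At ω = 193 rad/s:
zero (1 + j193·0.2) = 1 + j38.6 → |·| ≈ 38.613, ∠ ≈ 88.52°
pole (1 + j193·0.0125) = 1 + j2.4125 → |·| ≈ 2.6115, ∠ ≈ 67.49°
|T| = 31.25 · 38.613 / (2.6115) ≈ 462.05
Gain = 20 log₁₀(462.05) ≈ 53.29 dB
∠T = (88.52°) − (67.49°) = 21.03°

53.3 dB, 21.0°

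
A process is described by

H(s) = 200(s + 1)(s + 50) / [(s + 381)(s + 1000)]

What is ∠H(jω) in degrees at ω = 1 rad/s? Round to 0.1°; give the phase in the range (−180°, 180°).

45.9°

At s = jω = j1:
zero (s+1): 1 + j1 → |·| = √(1²+1²) = √2 ≈ 1.4142, ∠ = arctan(1/1) ≈ 45.00°
zero (s+50): 50 + j1 → |·| = √(50²+1²) = √2501 ≈ 50.01, ∠ = arctan(1/50) ≈ 1.15°
pole (s+381): 381 + j1 → |·| = √(381²+1²) = √145162 ≈ 381, ∠ = arctan(1/381) ≈ 0.15°
pole (s+1000): 1000 + j1 → |·| = √(1000²+1²) = √1000001 ≈ 1000, ∠ = arctan(1/1000) ≈ 0.06°
∠H = 46.15° − 0.21° = 45.94°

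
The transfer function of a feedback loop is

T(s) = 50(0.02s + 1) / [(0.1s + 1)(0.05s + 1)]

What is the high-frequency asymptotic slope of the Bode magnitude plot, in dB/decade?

-20 dB/decade

Each pole contributes −20 dB/decade at high frequency; each zero contributes +20 dB/decade.
Net: 1 zero(s) − 2 pole(s) → -20 dB/decade.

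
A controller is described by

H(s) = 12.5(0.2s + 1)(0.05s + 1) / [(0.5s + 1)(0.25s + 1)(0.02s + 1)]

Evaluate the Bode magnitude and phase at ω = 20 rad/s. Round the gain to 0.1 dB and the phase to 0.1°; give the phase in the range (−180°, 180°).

At ω = 20 rad/s:
zero (1 + j20·0.2) = 1 + j4 → |·| ≈ 4.1231, ∠ ≈ 75.96°
zero (1 + j20·0.05) = 1 + j1 → |·| ≈ 1.4142, ∠ ≈ 45.00°
pole (1 + j20·0.5) = 1 + j10 → |·| ≈ 10.05, ∠ ≈ 84.29°
pole (1 + j20·0.25) = 1 + j5 → |·| ≈ 5.099, ∠ ≈ 78.69°
pole (1 + j20·0.02) = 1 + j0.4 → |·| ≈ 1.077, ∠ ≈ 21.80°
|H| = 12.5 · 4.1231 · 1.4142 / (10.05 · 5.099 · 1.077) ≈ 1.3206
Gain = 20 log₁₀(1.3206) ≈ 2.42 dB
∠H = (75.96° + 45.00°) − (84.29° + 78.69° + 21.80°) = -63.82°

2.4 dB, -63.8°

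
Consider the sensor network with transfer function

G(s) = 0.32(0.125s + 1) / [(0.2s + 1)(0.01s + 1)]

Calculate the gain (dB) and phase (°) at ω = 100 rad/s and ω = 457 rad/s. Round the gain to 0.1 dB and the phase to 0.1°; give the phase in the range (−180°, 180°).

ω = 100: -17.0 dB, -46.7°; ω = 457: -27.4 dB, -78.0°

At ω = 100 rad/s:
zero (1 + j100·0.125) = 1 + j12.5 → |·| ≈ 12.54, ∠ ≈ 85.43°
pole (1 + j100·0.2) = 1 + j20 → |·| ≈ 20.025, ∠ ≈ 87.14°
pole (1 + j100·0.01) = 1 + j1 → |·| ≈ 1.4142, ∠ ≈ 45.00°
|G| = 0.32 · 12.54 / (20.025 · 1.4142) ≈ 0.1417
Gain = 20 log₁₀(0.1417) ≈ -16.97 dB
∠G = (85.43°) − (87.14° + 45.00°) = -46.71°

At ω = 457 rad/s:
zero (1 + j457·0.125) = 1 + j57.125 → |·| ≈ 57.134, ∠ ≈ 89.00°
pole (1 + j457·0.2) = 1 + j91.4 → |·| ≈ 91.405, ∠ ≈ 89.37°
pole (1 + j457·0.01) = 1 + j4.57 → |·| ≈ 4.6781, ∠ ≈ 77.66°
|G| = 0.32 · 57.134 / (91.405 · 4.6781) ≈ 0.042757
Gain = 20 log₁₀(0.042757) ≈ -27.38 dB
∠G = (89.00°) − (89.37° + 77.66°) = -78.03°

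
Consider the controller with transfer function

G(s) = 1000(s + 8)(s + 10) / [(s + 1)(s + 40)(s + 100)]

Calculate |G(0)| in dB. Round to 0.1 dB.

26.0 dB

G(0) = 1000·8·10 / (1·40·100) = 20
20 log₁₀(20) ≈ 26.02 dB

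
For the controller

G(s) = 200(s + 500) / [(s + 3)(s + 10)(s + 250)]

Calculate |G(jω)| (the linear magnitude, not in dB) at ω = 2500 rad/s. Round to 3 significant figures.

At s = jω = j2500:
zero (s+500): 500 + j2500 → |·| = √(500²+2500²) = √6500000 ≈ 2549.5, ∠ = arctan(2500/500) ≈ 78.69°
pole (s+3): 3 + j2500 → |·| = √(3²+2500²) = √6250009 ≈ 2500, ∠ = arctan(2500/3) ≈ 89.93°
pole (s+10): 10 + j2500 → |·| = √(10²+2500²) = √6250100 ≈ 2500, ∠ = arctan(2500/10) ≈ 89.77°
pole (s+250): 250 + j2500 → |·| = √(250²+2500²) = √6312500 ≈ 2512.5, ∠ = arctan(2500/250) ≈ 84.29°
|G| = 200 · 2549.5 / 1.5703e+10 ≈ 3.2472e-05

3.25e-05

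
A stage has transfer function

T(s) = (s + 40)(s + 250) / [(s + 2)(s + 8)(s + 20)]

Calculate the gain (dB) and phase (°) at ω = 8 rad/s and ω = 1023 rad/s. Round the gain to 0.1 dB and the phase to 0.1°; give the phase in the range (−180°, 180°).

ω = 8: 14.1 dB, -129.6°; ω = 1023: -59.9 dB, -104.3°

At s = jω = j8:
zero (s+40): 40 + j8 → |·| = √(40²+8²) = √1664 ≈ 40.792, ∠ = arctan(8/40) ≈ 11.31°
zero (s+250): 250 + j8 → |·| = √(250²+8²) = √62564 ≈ 250.13, ∠ = arctan(8/250) ≈ 1.83°
pole (s+2): 2 + j8 → |·| = √(2²+8²) = √68 ≈ 8.2462, ∠ = arctan(8/2) ≈ 75.96°
pole (s+8): 8 + j8 → |·| = √(8²+8²) = √128 ≈ 11.314, ∠ = arctan(8/8) ≈ 45.00°
pole (s+20): 20 + j8 → |·| = √(20²+8²) = √464 ≈ 21.541, ∠ = arctan(8/20) ≈ 21.80°
|T| = 1 · 10203 / 2009.7 ≈ 5.0769
Gain = 20 log₁₀(5.0769) ≈ 14.11 dB
∠T = 13.14° − 142.76° = -129.62°

At s = jω = j1023:
zero (s+40): 40 + j1023 → |·| = √(40²+1023²) = √1048129 ≈ 1023.8, ∠ = arctan(1023/40) ≈ 87.76°
zero (s+250): 250 + j1023 → |·| = √(250²+1023²) = √1109029 ≈ 1053.1, ∠ = arctan(1023/250) ≈ 76.27°
pole (s+2): 2 + j1023 → |·| = √(2²+1023²) = √1046533 ≈ 1023, ∠ = arctan(1023/2) ≈ 89.89°
pole (s+8): 8 + j1023 → |·| = √(8²+1023²) = √1046593 ≈ 1023, ∠ = arctan(1023/8) ≈ 89.55°
pole (s+20): 20 + j1023 → |·| = √(20²+1023²) = √1046929 ≈ 1023.2, ∠ = arctan(1023/20) ≈ 88.88°
|T| = 1 · 1.0782e+06 / 1.0708e+09 ≈ 0.0010069
Gain = 20 log₁₀(0.0010069) ≈ -59.94 dB
∠T = 164.03° − 268.32° = -104.29°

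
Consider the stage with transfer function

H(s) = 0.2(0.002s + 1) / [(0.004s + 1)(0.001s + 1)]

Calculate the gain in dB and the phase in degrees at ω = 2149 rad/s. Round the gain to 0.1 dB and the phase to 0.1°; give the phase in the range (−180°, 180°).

-27.3 dB, -71.5°

At ω = 2149 rad/s:
zero (1 + j2149·0.002) = 1 + j4.298 → |·| ≈ 4.4128, ∠ ≈ 76.90°
pole (1 + j2149·0.004) = 1 + j8.596 → |·| ≈ 8.654, ∠ ≈ 83.36°
pole (1 + j2149·0.001) = 1 + j2.149 → |·| ≈ 2.3703, ∠ ≈ 65.05°
|H| = 0.2 · 4.4128 / (8.654 · 2.3703) ≈ 0.043025
Gain = 20 log₁₀(0.043025) ≈ -27.33 dB
∠H = (76.90°) − (83.36° + 65.05°) = -71.51°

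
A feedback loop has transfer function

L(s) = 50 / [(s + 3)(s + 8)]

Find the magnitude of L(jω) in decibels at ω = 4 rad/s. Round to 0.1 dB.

1.0 dB

At s = jω = j4:
pole (s+3): 3 + j4 → |·| = √(3²+4²) = √25 ≈ 5, ∠ = arctan(4/3) ≈ 53.13°
pole (s+8): 8 + j4 → |·| = √(8²+4²) = √80 ≈ 8.9443, ∠ = arctan(4/8) ≈ 26.57°
|L| = 50 / 44.721 ≈ 1.118
Gain = 20 log₁₀(1.118) ≈ 0.97 dB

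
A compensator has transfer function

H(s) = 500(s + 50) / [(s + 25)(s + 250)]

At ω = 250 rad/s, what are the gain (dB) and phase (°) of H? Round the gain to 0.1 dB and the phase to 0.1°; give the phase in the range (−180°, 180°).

3.1 dB, -50.6°

At s = jω = j250:
zero (s+50): 50 + j250 → |·| = √(50²+250²) = √65000 ≈ 254.95, ∠ = arctan(250/50) ≈ 78.69°
pole (s+25): 25 + j250 → |·| = √(25²+250²) = √63125 ≈ 251.25, ∠ = arctan(250/25) ≈ 84.29°
pole (s+250): 250 + j250 → |·| = √(250²+250²) = √125000 ≈ 353.55, ∠ = arctan(250/250) ≈ 45.00°
|H| = 500 · 254.95 / 88829 ≈ 1.4351
Gain = 20 log₁₀(1.4351) ≈ 3.14 dB
∠H = 78.69° − 129.29° = -50.60°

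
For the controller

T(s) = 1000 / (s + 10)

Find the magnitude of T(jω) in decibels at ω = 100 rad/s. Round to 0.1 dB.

20.0 dB

Substitute s = j100:
Numerator: 1000 = 1000 + j0
Denominator: (j100) + 10 = 10 + j100
|N| = √(1000² + 0²) ≈ 1000, ∠N ≈ 0.00°
|D| = √(10² + 100²) ≈ 100.5, ∠D ≈ 84.29°
|T| = 1000 / 100.5 ≈ 9.9502
Gain = 20 log₁₀(9.9502) ≈ 19.96 dB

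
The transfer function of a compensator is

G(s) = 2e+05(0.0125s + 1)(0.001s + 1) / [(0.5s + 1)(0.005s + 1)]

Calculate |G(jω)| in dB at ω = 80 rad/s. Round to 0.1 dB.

76.4 dB

At ω = 80 rad/s:
zero (1 + j80·0.0125) = 1 + j1 → |·| ≈ 1.4142, ∠ ≈ 45.00°
zero (1 + j80·0.001) = 1 + j0.08 → |·| ≈ 1.0032, ∠ ≈ 4.57°
pole (1 + j80·0.5) = 1 + j40 → |·| ≈ 40.012, ∠ ≈ 88.57°
pole (1 + j80·0.005) = 1 + j0.4 → |·| ≈ 1.077, ∠ ≈ 21.80°
|G| = 2e+05 · 1.4142 · 1.0032 / (40.012 · 1.077) ≈ 6584.5
Gain = 20 log₁₀(6584.5) ≈ 76.37 dB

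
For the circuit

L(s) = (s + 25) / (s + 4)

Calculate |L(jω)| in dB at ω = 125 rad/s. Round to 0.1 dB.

At s = jω = j125:
zero (s+25): 25 + j125 → |·| = √(25²+125²) = √16250 ≈ 127.48, ∠ = arctan(125/25) ≈ 78.69°
pole (s+4): 4 + j125 → |·| = √(4²+125²) = √15641 ≈ 125.06, ∠ = arctan(125/4) ≈ 88.17°
|L| = 1 · 127.48 / 125.06 ≈ 1.0194
Gain = 20 log₁₀(1.0194) ≈ 0.17 dB

0.2 dB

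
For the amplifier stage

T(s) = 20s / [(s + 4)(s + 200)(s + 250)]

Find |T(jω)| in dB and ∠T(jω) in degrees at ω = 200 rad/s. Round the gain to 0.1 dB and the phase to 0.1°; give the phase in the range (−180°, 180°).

At s = jω = j200:
zero at origin: s = j200 → |·| = 200, ∠ = 90.00°
pole (s+4): 4 + j200 → |·| = √(4²+200²) = √40016 ≈ 200.04, ∠ = arctan(200/4) ≈ 88.85°
pole (s+200): 200 + j200 → |·| = √(200²+200²) = √80000 ≈ 282.84, ∠ = arctan(200/200) ≈ 45.00°
pole (s+250): 250 + j200 → |·| = √(250²+200²) = √102500 ≈ 320.16, ∠ = arctan(200/250) ≈ 38.66°
|T| = 20 · 200 / 1.8114e+07 ≈ 0.00022082
Gain = 20 log₁₀(0.00022082) ≈ -73.12 dB
∠T = 90.00° − 172.51° = -82.51°

-73.1 dB, -82.5°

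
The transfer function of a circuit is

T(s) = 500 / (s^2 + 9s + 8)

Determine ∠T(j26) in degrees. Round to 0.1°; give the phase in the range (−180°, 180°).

-160.7°

Substitute s = j26:
Numerator: 500 = 500 + j0
Denominator: (j26)^2 + 9(j26) + 8 = -668 + j234
|N| = √(500² + 0²) ≈ 500, ∠N ≈ 0.00°
|D| = √(668² + 234²) ≈ 707.8, ∠D ≈ 160.69°
∠T = 0.00° − 160.69° = -160.69°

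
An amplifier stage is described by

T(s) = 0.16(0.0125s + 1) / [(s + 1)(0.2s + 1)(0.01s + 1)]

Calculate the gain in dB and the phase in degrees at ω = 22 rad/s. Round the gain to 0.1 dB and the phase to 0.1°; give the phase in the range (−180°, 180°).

-55.8 dB, -161.6°

At ω = 22 rad/s:
zero (1 + j22·0.0125) = 1 + j0.275 → |·| ≈ 1.0371, ∠ ≈ 15.38°
pole (1 + j22·1) = 1 + j22 → |·| ≈ 22.023, ∠ ≈ 87.40°
pole (1 + j22·0.2) = 1 + j4.4 → |·| ≈ 4.5122, ∠ ≈ 77.20°
pole (1 + j22·0.01) = 1 + j0.22 → |·| ≈ 1.0239, ∠ ≈ 12.41°
|T| = 0.16 · 1.0371 / (22.023 · 4.5122 · 1.0239) ≈ 0.0016309
Gain = 20 log₁₀(0.0016309) ≈ -55.75 dB
∠T = (15.38°) − (87.40° + 77.20° + 12.41°) = -161.63°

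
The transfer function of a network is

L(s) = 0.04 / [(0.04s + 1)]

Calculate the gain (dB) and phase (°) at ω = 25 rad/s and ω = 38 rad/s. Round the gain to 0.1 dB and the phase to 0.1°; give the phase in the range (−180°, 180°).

At ω = 25 rad/s:
pole (1 + j25·0.04) = 1 + j1 → |·| ≈ 1.4142, ∠ ≈ 45.00°
|L| = 0.04 · 1 / (1.4142) ≈ 0.028285
Gain = 20 log₁₀(0.028285) ≈ -30.97 dB
∠L = (0°) − (45.00°) = -45.00°

At ω = 38 rad/s:
pole (1 + j38·0.04) = 1 + j1.52 → |·| ≈ 1.8195, ∠ ≈ 56.66°
|L| = 0.04 · 1 / (1.8195) ≈ 0.021984
Gain = 20 log₁₀(0.021984) ≈ -33.16 dB
∠L = (0°) − (56.66°) = -56.66°

ω = 25: -31.0 dB, -45.0°; ω = 38: -33.2 dB, -56.7°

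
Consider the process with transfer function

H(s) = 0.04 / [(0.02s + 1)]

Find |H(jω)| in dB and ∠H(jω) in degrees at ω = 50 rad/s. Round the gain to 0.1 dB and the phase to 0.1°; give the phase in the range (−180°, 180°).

At ω = 50 rad/s:
pole (1 + j50·0.02) = 1 + j1 → |·| ≈ 1.4142, ∠ ≈ 45.00°
|H| = 0.04 · 1 / (1.4142) ≈ 0.028285
Gain = 20 log₁₀(0.028285) ≈ -30.97 dB
∠H = (0°) − (45.00°) = -45.00°

-31.0 dB, -45.0°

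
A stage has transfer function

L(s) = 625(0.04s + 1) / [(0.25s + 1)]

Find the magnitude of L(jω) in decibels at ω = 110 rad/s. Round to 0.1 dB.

40.2 dB

At ω = 110 rad/s:
zero (1 + j110·0.04) = 1 + j4.4 → |·| ≈ 4.5122, ∠ ≈ 77.20°
pole (1 + j110·0.25) = 1 + j27.5 → |·| ≈ 27.518, ∠ ≈ 87.92°
|L| = 625 · 4.5122 / (27.518) ≈ 102.48
Gain = 20 log₁₀(102.48) ≈ 40.21 dB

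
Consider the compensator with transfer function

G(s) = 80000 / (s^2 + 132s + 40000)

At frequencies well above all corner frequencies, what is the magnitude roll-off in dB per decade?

-40 dB/decade

Each pole contributes −20 dB/decade at high frequency; each zero contributes +20 dB/decade.
Net: 0 zero(s) − 2 pole(s) → -40 dB/decade.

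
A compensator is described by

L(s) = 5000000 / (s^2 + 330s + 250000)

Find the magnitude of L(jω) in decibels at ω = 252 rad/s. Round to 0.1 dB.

27.8 dB

At s = jω = j252:
quadratic: (j252)² + 330·j252 + 250000 = 186496 + j83160 → |·| ≈ 2.042e+05, ∠ ≈ 24.03°
|L| = 5000000 / 2.042e+05 ≈ 24.486
Gain = 20 log₁₀(24.486) ≈ 27.78 dB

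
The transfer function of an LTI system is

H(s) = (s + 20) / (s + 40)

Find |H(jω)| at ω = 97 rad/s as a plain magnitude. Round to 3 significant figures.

Substitute s = j97:
Numerator: (j97) + 20 = 20 + j97
Denominator: (j97) + 40 = 40 + j97
|N| = √(20² + 97²) ≈ 99.04, ∠N ≈ 78.35°
|D| = √(40² + 97²) ≈ 104.92, ∠D ≈ 67.59°
|H| = 99.04 / 104.92 ≈ 0.94396

0.944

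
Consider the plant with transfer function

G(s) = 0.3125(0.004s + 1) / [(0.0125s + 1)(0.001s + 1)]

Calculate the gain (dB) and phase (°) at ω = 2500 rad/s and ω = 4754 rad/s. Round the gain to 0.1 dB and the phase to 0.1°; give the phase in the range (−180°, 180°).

ω = 2500: -28.6 dB, -72.1°; ω = 4754: -33.7 dB, -80.2°

At ω = 2500 rad/s:
zero (1 + j2500·0.004) = 1 + j10 → |·| ≈ 10.05, ∠ ≈ 84.29°
pole (1 + j2500·0.0125) = 1 + j31.25 → |·| ≈ 31.266, ∠ ≈ 88.17°
pole (1 + j2500·0.001) = 1 + j2.5 → |·| ≈ 2.6926, ∠ ≈ 68.20°
|G| = 0.3125 · 10.05 / (31.266 · 2.6926) ≈ 0.037305
Gain = 20 log₁₀(0.037305) ≈ -28.56 dB
∠G = (84.29°) − (88.17° + 68.20°) = -72.08°

At ω = 4754 rad/s:
zero (1 + j4754·0.004) = 1 + j19.016 → |·| ≈ 19.042, ∠ ≈ 86.99°
pole (1 + j4754·0.0125) = 1 + j59.425 → |·| ≈ 59.433, ∠ ≈ 89.04°
pole (1 + j4754·0.001) = 1 + j4.754 → |·| ≈ 4.858, ∠ ≈ 78.12°
|G| = 0.3125 · 19.042 / (59.433 · 4.858) ≈ 0.02061
Gain = 20 log₁₀(0.02061) ≈ -33.72 dB
∠G = (86.99°) − (89.04° + 78.12°) = -80.17°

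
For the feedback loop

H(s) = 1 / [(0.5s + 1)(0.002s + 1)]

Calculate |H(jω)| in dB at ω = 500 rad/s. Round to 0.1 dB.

-51.0 dB

At ω = 500 rad/s:
pole (1 + j500·0.5) = 1 + j250 → |·| ≈ 250, ∠ ≈ 89.77°
pole (1 + j500·0.002) = 1 + j1 → |·| ≈ 1.4142, ∠ ≈ 45.00°
|H| = 1 · 1 / (250 · 1.4142) ≈ 0.0028285
Gain = 20 log₁₀(0.0028285) ≈ -50.97 dB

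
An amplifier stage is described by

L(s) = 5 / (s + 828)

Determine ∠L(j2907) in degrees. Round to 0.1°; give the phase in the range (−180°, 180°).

Substitute s = j2907:
Numerator: 5 = 5 + j0
Denominator: (j2907) + 828 = 828 + j2907
|N| = √(5² + 0²) ≈ 5, ∠N ≈ 0.00°
|D| = √(828² + 2907²) ≈ 3022.6, ∠D ≈ 74.10°
∠L = 0.00° − 74.10° = -74.10°

-74.1°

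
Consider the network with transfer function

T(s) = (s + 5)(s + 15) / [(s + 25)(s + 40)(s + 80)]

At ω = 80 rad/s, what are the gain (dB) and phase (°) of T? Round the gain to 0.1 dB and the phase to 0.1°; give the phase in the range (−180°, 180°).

-42.3 dB, -15.3°

At s = jω = j80:
zero (s+5): 5 + j80 → |·| = √(5²+80²) = √6425 ≈ 80.156, ∠ = arctan(80/5) ≈ 86.42°
zero (s+15): 15 + j80 → |·| = √(15²+80²) = √6625 ≈ 81.394, ∠ = arctan(80/15) ≈ 79.38°
pole (s+25): 25 + j80 → |·| = √(25²+80²) = √7025 ≈ 83.815, ∠ = arctan(80/25) ≈ 72.65°
pole (s+40): 40 + j80 → |·| = √(40²+80²) = √8000 ≈ 89.443, ∠ = arctan(80/40) ≈ 63.43°
pole (s+80): 80 + j80 → |·| = √(80²+80²) = √12800 ≈ 113.14, ∠ = arctan(80/80) ≈ 45.00°
|T| = 1 · 6524.2 / 8.4817e+05 ≈ 0.0076921
Gain = 20 log₁₀(0.0076921) ≈ -42.28 dB
∠T = 165.80° − 181.08° = -15.28°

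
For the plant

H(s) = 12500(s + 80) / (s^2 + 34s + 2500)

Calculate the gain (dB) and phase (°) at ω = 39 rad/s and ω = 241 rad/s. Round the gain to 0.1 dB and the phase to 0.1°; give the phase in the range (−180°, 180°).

ω = 39: 56.6 dB, -27.6°; ω = 241: 35.0 dB, -100.0°

At s = jω = j39:
zero (s+80): 80 + j39 → |·| = √(80²+39²) = √7921 ≈ 89, ∠ = arctan(39/80) ≈ 25.99°
quadratic: (j39)² + 34·j39 + 2500 = 979 + j1326 → |·| ≈ 1648.2, ∠ ≈ 53.56°
|H| = 12500 · 89 / 1648.2 ≈ 674.98
Gain = 20 log₁₀(674.98) ≈ 56.59 dB
∠H = 25.99° − 53.56° = -27.57°

At s = jω = j241:
zero (s+80): 80 + j241 → |·| = √(80²+241²) = √64481 ≈ 253.93, ∠ = arctan(241/80) ≈ 71.64°
quadratic: (j241)² + 34·j241 + 2500 = -55581 + j8194 → |·| ≈ 56182, ∠ ≈ 171.61°
|H| = 12500 · 253.93 / 56182 ≈ 56.497
Gain = 20 log₁₀(56.497) ≈ 35.04 dB
∠H = 71.64° − 171.61° = -99.97°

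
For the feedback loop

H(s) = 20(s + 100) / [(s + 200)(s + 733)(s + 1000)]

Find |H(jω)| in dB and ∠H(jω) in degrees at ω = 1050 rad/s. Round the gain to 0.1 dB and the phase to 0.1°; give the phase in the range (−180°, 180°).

At s = jω = j1050:
zero (s+100): 100 + j1050 → |·| = √(100²+1050²) = √1112500 ≈ 1054.8, ∠ = arctan(1050/100) ≈ 84.56°
pole (s+200): 200 + j1050 → |·| = √(200²+1050²) = √1142500 ≈ 1068.9, ∠ = arctan(1050/200) ≈ 79.22°
pole (s+733): 733 + j1050 → |·| = √(733²+1050²) = √1639789 ≈ 1280.5, ∠ = arctan(1050/733) ≈ 55.08°
pole (s+1000): 1000 + j1050 → |·| = √(1000²+1050²) = √2102500 ≈ 1450, ∠ = arctan(1050/1000) ≈ 46.40°
|H| = 20 · 1054.8 / 1.9847e+09 ≈ 1.0629e-05
Gain = 20 log₁₀(1.0629e-05) ≈ -99.47 dB
∠H = 84.56° − 180.70° = -96.14°

-99.5 dB, -96.1°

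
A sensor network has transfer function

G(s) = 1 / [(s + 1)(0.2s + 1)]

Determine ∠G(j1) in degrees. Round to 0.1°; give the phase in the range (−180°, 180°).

At ω = 1 rad/s:
pole (1 + j1·1) = 1 + j1 → |·| ≈ 1.4142, ∠ ≈ 45.00°
pole (1 + j1·0.2) = 1 + j0.2 → |·| ≈ 1.0198, ∠ ≈ 11.31°
∠G = (0°) − (45.00° + 11.31°) = -56.31°

-56.3°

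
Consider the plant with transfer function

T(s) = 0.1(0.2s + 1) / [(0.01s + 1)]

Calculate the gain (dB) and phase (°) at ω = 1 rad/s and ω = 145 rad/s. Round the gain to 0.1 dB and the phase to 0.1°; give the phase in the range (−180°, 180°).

ω = 1: -19.8 dB, 10.7°; ω = 145: 4.3 dB, 32.6°

At ω = 1 rad/s:
zero (1 + j1·0.2) = 1 + j0.2 → |·| ≈ 1.0198, ∠ ≈ 11.31°
pole (1 + j1·0.01) = 1 + j0.01 → |·| ≈ 1, ∠ ≈ 0.57°
|T| = 0.1 · 1.0198 / (1) ≈ 0.10198
Gain = 20 log₁₀(0.10198) ≈ -19.83 dB
∠T = (11.31°) − (0.57°) = 10.74°

At ω = 145 rad/s:
zero (1 + j145·0.2) = 1 + j29 → |·| ≈ 29.017, ∠ ≈ 88.03°
pole (1 + j145·0.01) = 1 + j1.45 → |·| ≈ 1.7614, ∠ ≈ 55.41°
|T| = 0.1 · 29.017 / (1.7614) ≈ 1.6474
Gain = 20 log₁₀(1.6474) ≈ 4.34 dB
∠T = (88.03°) − (55.41°) = 32.62°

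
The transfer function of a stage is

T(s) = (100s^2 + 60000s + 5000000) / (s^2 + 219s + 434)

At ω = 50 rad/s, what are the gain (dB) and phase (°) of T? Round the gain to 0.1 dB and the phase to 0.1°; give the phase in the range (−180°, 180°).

Substitute s = j50:
Numerator: 100(j50)^2 + 60000(j50) + 5000000 = 4750000 + j3000000
Denominator: (j50)^2 + 219(j50) + 434 = -2066 + j10950
|N| = √(4750000² + 3000000²) ≈ 5.6181e+06, ∠N ≈ 32.28°
|D| = √(2066² + 10950²) ≈ 11143, ∠D ≈ 100.68°
|T| = 5.6181e+06 / 11143 ≈ 504.18
Gain = 20 log₁₀(504.18) ≈ 54.05 dB
∠T = 32.28° − 100.68° = -68.40°

54.1 dB, -68.4°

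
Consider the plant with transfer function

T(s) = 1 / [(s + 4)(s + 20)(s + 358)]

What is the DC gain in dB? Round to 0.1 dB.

T(0) = 1 / (4·20·358) ≈ 3.4916e-05
20 log₁₀(3.4916e-05) ≈ -89.14 dB

-89.1 dB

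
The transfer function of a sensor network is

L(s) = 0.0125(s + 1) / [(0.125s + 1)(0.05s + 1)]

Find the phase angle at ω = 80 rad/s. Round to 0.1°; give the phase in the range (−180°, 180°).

At ω = 80 rad/s:
zero (1 + j80·1) = 1 + j80 → |·| ≈ 80.006, ∠ ≈ 89.28°
pole (1 + j80·0.125) = 1 + j10 → |·| ≈ 10.05, ∠ ≈ 84.29°
pole (1 + j80·0.05) = 1 + j4 → |·| ≈ 4.1231, ∠ ≈ 75.96°
∠L = (89.28°) − (84.29° + 75.96°) = -70.97°

-71.0°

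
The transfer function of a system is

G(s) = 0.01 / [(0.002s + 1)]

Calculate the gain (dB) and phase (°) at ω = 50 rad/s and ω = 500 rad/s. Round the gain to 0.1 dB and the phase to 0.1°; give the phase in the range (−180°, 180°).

ω = 50: -40.0 dB, -5.7°; ω = 500: -43.0 dB, -45.0°

At ω = 50 rad/s:
pole (1 + j50·0.002) = 1 + j0.1 → |·| ≈ 1.005, ∠ ≈ 5.71°
|G| = 0.01 · 1 / (1.005) ≈ 0.0099502
Gain = 20 log₁₀(0.0099502) ≈ -40.04 dB
∠G = (0°) − (5.71°) = -5.71°

At ω = 500 rad/s:
pole (1 + j500·0.002) = 1 + j1 → |·| ≈ 1.4142, ∠ ≈ 45.00°
|G| = 0.01 · 1 / (1.4142) ≈ 0.0070711
Gain = 20 log₁₀(0.0070711) ≈ -43.01 dB
∠G = (0°) − (45.00°) = -45.00°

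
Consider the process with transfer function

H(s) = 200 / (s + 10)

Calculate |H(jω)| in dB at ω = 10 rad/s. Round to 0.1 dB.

Substitute s = j10:
Numerator: 200 = 200 + j0
Denominator: (j10) + 10 = 10 + j10
|N| = √(200² + 0²) ≈ 200, ∠N ≈ 0.00°
|D| = √(10² + 10²) ≈ 14.142, ∠D ≈ 45.00°
|H| = 200 / 14.142 ≈ 14.142
Gain = 20 log₁₀(14.142) ≈ 23.01 dB

23.0 dB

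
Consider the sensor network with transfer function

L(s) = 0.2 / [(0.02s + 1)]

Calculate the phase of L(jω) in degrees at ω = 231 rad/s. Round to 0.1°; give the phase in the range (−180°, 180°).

At ω = 231 rad/s:
pole (1 + j231·0.02) = 1 + j4.62 → |·| ≈ 4.727, ∠ ≈ 77.79°
∠L = (0°) − (77.79°) = -77.79°

-77.8°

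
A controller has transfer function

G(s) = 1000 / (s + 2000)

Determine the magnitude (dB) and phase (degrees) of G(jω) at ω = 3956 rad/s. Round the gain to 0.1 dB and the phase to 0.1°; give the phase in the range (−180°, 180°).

-12.9 dB, -63.2°

Substitute s = j3956:
Numerator: 1000 = 1000 + j0
Denominator: (j3956) + 2000 = 2000 + j3956
|N| = √(1000² + 0²) ≈ 1000, ∠N ≈ 0.00°
|D| = √(2000² + 3956²) ≈ 4432.8, ∠D ≈ 63.18°
|G| = 1000 / 4432.8 ≈ 0.22559
Gain = 20 log₁₀(0.22559) ≈ -12.93 dB
∠G = 0.00° − 63.18° = -63.18°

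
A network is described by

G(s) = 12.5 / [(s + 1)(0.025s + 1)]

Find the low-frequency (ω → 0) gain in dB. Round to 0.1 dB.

21.9 dB

G(0) = 12.5 · 1 / 1 = 12.5
20 log₁₀(12.5) ≈ 21.94 dB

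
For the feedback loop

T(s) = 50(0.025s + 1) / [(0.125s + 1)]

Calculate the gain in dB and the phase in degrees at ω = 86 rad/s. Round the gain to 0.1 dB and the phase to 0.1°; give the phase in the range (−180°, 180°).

At ω = 86 rad/s:
zero (1 + j86·0.025) = 1 + j2.15 → |·| ≈ 2.3712, ∠ ≈ 65.06°
pole (1 + j86·0.125) = 1 + j10.75 → |·| ≈ 10.796, ∠ ≈ 84.69°
|T| = 50 · 2.3712 / (10.796) ≈ 10.982
Gain = 20 log₁₀(10.982) ≈ 20.81 dB
∠T = (65.06°) − (84.69°) = -19.63°

20.8 dB, -19.6°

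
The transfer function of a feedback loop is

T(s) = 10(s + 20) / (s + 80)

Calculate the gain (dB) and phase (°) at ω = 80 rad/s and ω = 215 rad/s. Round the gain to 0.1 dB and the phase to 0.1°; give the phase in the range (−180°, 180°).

ω = 80: 17.3 dB, 31.0°; ω = 215: 19.5 dB, 15.1°

At s = jω = j80:
zero (s+20): 20 + j80 → |·| = √(20²+80²) = √6800 ≈ 82.462, ∠ = arctan(80/20) ≈ 75.96°
pole (s+80): 80 + j80 → |·| = √(80²+80²) = √12800 ≈ 113.14, ∠ = arctan(80/80) ≈ 45.00°
|T| = 10 · 82.462 / 113.14 ≈ 7.2885
Gain = 20 log₁₀(7.2885) ≈ 17.25 dB
∠T = 75.96° − 45.00° = 30.96°

At s = jω = j215:
zero (s+20): 20 + j215 → |·| = √(20²+215²) = √46625 ≈ 215.93, ∠ = arctan(215/20) ≈ 84.69°
pole (s+80): 80 + j215 → |·| = √(80²+215²) = √52625 ≈ 229.4, ∠ = arctan(215/80) ≈ 69.59°
|T| = 10 · 215.93 / 229.4 ≈ 9.4128
Gain = 20 log₁₀(9.4128) ≈ 19.47 dB
∠T = 84.69° − 69.59° = 15.10°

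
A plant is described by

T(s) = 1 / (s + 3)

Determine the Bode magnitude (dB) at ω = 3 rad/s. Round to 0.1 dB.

-12.6 dB

Substitute s = j3:
Numerator: 1 = 1 + j0
Denominator: (j3) + 3 = 3 + j3
|N| = √(1² + 0²) ≈ 1, ∠N ≈ 0.00°
|D| = √(3² + 3²) ≈ 4.2426, ∠D ≈ 45.00°
|T| = 1 / 4.2426 ≈ 0.2357
Gain = 20 log₁₀(0.2357) ≈ -12.55 dB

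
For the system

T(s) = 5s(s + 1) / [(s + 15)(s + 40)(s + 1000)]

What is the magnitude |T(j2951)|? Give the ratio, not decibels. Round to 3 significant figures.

0.00160

At s = jω = j2951:
zero (s+1): 1 + j2951 → |·| = √(1²+2951²) = √8708402 ≈ 2951, ∠ = arctan(2951/1) ≈ 89.98°
zero at origin: s = j2951 → |·| = 2951, ∠ = 90.00°
pole (s+15): 15 + j2951 → |·| = √(15²+2951²) = √8708626 ≈ 2951, ∠ = arctan(2951/15) ≈ 89.71°
pole (s+40): 40 + j2951 → |·| = √(40²+2951²) = √8710001 ≈ 2951.3, ∠ = arctan(2951/40) ≈ 89.22°
pole (s+1000): 1000 + j2951 → |·| = √(1000²+2951²) = √9708401 ≈ 3115.8, ∠ = arctan(2951/1000) ≈ 71.28°
|T| = 5 · 8.7084e+06 / 2.7136e+10 ≈ 0.0016046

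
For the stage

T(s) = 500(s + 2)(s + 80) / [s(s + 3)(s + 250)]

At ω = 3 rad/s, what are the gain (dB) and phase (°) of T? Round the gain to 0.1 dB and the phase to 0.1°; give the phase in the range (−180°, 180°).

At s = jω = j3:
zero (s+2): 2 + j3 → |·| = √(2²+3²) = √13 ≈ 3.6056, ∠ = arctan(3/2) ≈ 56.31°
zero (s+80): 80 + j3 → |·| = √(80²+3²) = √6409 ≈ 80.056, ∠ = arctan(3/80) ≈ 2.15°
pole (s+3): 3 + j3 → |·| = √(3²+3²) = √18 ≈ 4.2426, ∠ = arctan(3/3) ≈ 45.00°
pole (s+250): 250 + j3 → |·| = √(250²+3²) = √62509 ≈ 250.02, ∠ = arctan(3/250) ≈ 0.69°
pole at origin: |s| = 3, ∠ = 90.00° (in denominator)
|T| = 500 · 288.65 / 3182.2 ≈ 45.354
Gain = 20 log₁₀(45.354) ≈ 33.13 dB
∠T = 58.46° − 135.69° = -77.23°

33.1 dB, -77.2°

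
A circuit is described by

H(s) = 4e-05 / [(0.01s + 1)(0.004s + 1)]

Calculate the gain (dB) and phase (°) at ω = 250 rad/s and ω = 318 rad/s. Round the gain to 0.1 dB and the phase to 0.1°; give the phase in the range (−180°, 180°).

ω = 250: -99.6 dB, -113.2°; ω = 318: -102.6 dB, -124.4°

At ω = 250 rad/s:
pole (1 + j250·0.01) = 1 + j2.5 → |·| ≈ 2.6926, ∠ ≈ 68.20°
pole (1 + j250·0.004) = 1 + j1 → |·| ≈ 1.4142, ∠ ≈ 45.00°
|H| = 4e-05 · 1 / (2.6926 · 1.4142) ≈ 1.0505e-05
Gain = 20 log₁₀(1.0505e-05) ≈ -99.57 dB
∠H = (0°) − (68.20° + 45.00°) = -113.20°

At ω = 318 rad/s:
pole (1 + j318·0.01) = 1 + j3.18 → |·| ≈ 3.3335, ∠ ≈ 72.54°
pole (1 + j318·0.004) = 1 + j1.272 → |·| ≈ 1.618, ∠ ≈ 51.83°
|H| = 4e-05 · 1 / (3.3335 · 1.618) ≈ 7.4162e-06
Gain = 20 log₁₀(7.4162e-06) ≈ -102.60 dB
∠H = (0°) − (72.54° + 51.83°) = -124.37°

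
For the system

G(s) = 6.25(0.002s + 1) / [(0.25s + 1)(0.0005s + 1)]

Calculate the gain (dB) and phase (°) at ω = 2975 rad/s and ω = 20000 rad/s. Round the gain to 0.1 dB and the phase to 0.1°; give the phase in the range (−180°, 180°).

ω = 2975: -31.0 dB, -65.6°; ω = 20000: -46.1 dB, -85.7°

At ω = 2975 rad/s:
zero (1 + j2975·0.002) = 1 + j5.95 → |·| ≈ 6.0334, ∠ ≈ 80.46°
pole (1 + j2975·0.25) = 1 + j743.75 → |·| ≈ 743.75, ∠ ≈ 89.92°
pole (1 + j2975·0.0005) = 1 + j1.4875 → |·| ≈ 1.7924, ∠ ≈ 56.09°
|G| = 6.25 · 6.0334 / (743.75 · 1.7924) ≈ 0.028287
Gain = 20 log₁₀(0.028287) ≈ -30.97 dB
∠G = (80.46°) − (89.92° + 56.09°) = -65.55°

At ω = 20000 rad/s:
zero (1 + j20000·0.002) = 1 + j40 → |·| ≈ 40.012, ∠ ≈ 88.57°
pole (1 + j20000·0.25) = 1 + j5000 → |·| ≈ 5000, ∠ ≈ 89.99°
pole (1 + j20000·0.0005) = 1 + j10 → |·| ≈ 10.05, ∠ ≈ 84.29°
|G| = 6.25 · 40.012 / (5000 · 10.05) ≈ 0.0049766
Gain = 20 log₁₀(0.0049766) ≈ -46.06 dB
∠G = (88.57°) − (89.99° + 84.29°) = -85.71°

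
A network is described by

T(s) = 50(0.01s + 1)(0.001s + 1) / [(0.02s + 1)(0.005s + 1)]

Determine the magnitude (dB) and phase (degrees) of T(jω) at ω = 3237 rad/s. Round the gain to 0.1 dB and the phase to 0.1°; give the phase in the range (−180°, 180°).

At ω = 3237 rad/s:
zero (1 + j3237·0.01) = 1 + j32.37 → |·| ≈ 32.385, ∠ ≈ 88.23°
zero (1 + j3237·0.001) = 1 + j3.237 → |·| ≈ 3.3879, ∠ ≈ 72.83°
pole (1 + j3237·0.02) = 1 + j64.74 → |·| ≈ 64.748, ∠ ≈ 89.12°
pole (1 + j3237·0.005) = 1 + j16.185 → |·| ≈ 16.216, ∠ ≈ 86.46°
|T| = 50 · 32.385 · 3.3879 / (64.748 · 16.216) ≈ 5.2249
Gain = 20 log₁₀(5.2249) ≈ 14.36 dB
∠T = (88.23° + 72.83°) − (89.12° + 86.46°) = -14.52°

14.4 dB, -14.5°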